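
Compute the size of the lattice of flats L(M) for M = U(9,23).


Flats of U(9,23): every subset of size < 9 is a flat, plus E itself.
Count = (23 choose 0) + (23 choose 1) + (23 choose 2) + (23 choose 3) + (23 choose 4) + (23 choose 5) + (23 choose 6) + (23 choose 7) + (23 choose 8) + 1
     = 1 + 23 + 253 + 1771 + 8855 + 33649 + 100947 + 245157 + 490314 + 1
     = 880971.

880971


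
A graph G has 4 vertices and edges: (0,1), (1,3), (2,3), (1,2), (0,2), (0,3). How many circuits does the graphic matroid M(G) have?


A circuit in a graphic matroid = edge set of a simple cycle.
G has 4 vertices and 6 edges.
Enumerating all minimal edge subsets forming cycles...
Total circuits found: 7.

7


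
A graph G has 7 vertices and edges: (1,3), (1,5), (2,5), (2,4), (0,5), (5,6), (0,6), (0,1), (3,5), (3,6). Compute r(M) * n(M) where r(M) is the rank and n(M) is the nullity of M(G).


r(M) = |V| - c = 7 - 1 = 6.
nullity = |E| - r(M) = 10 - 6 = 4.
Product = 6 * 4 = 24.

24


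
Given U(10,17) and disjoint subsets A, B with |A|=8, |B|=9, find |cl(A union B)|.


|A union B| = 8 + 9 = 17 (disjoint).
In U(10,17), cl(S) = S if |S| < 10, else cl(S) = E.
Since 17 >= 10, cl(A union B) = E.
|cl(A union B)| = 17.

17


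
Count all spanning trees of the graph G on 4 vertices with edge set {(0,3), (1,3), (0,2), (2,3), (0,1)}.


By Kirchhoff's matrix tree theorem, the number of spanning trees equals
the determinant of any cofactor of the Laplacian matrix L.
G has 4 vertices and 5 edges.
Computing the (3 x 3) cofactor determinant gives 8.

8


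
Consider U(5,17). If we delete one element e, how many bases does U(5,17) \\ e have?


Deleting e from U(5,17) gives U(5,16) since n > r.
Bases of U(5,16) = C(16,5) = 4368.

4368


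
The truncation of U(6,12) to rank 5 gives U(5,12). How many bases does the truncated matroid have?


Truncating U(6,12) to rank 5 gives U(5,12).
Bases of U(5,12) are all 5-element subsets of 12 elements.
Number of bases = (12 choose 5) = 792.

792


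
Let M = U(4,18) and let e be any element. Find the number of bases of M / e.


Contracting e from U(4,18) gives U(3,17).
Bases of U(3,17) = C(17,3) = 17! / (3! * 14!) = 680.

680


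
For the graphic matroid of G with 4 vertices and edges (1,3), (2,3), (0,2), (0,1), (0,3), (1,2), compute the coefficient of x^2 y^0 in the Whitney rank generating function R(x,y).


R(x,y) = sum over A in 2^E of x^(r(E)-r(A)) * y^(|A|-r(A)).
G has 4 vertices, 6 edges. r(E) = 3.
Enumerate all 2^6 = 64 subsets.
Count subsets with r(E)-r(A)=2 and |A|-r(A)=0: 6.

6


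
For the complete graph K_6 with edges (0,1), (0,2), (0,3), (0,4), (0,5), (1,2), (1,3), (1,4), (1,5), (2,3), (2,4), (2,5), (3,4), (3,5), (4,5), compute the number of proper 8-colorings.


P(K_6, k) = k(k-1)(k-2)...(k-5).
P(8) = (8) * (7) * (6) * (5) * (4) * (3) = 20160.

20160


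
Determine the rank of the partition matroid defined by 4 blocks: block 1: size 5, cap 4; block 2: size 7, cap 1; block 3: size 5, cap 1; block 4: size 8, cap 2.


Rank of a partition matroid = sum of min(|Si|, ci) for each block.
= min(5,4) + min(7,1) + min(5,1) + min(8,2)
= 4 + 1 + 1 + 2
= 8.

8


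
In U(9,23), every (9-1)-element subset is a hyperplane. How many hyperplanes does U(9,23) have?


Hyperplanes of U(9,23) are flats of rank 8.
In a uniform matroid, these are exactly the (8)-element subsets.
Count = C(23,8) = 490314.

490314


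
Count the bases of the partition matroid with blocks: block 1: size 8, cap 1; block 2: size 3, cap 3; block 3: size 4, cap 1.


A basis picks exactly ci elements from block i.
Number of bases = product of C(|Si|, ci).
= C(8,1) * C(3,3) * C(4,1)
= 8 * 1 * 4
= 32.

32


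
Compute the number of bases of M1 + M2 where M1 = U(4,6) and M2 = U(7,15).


Bases of a direct sum M1 + M2: |B| = |B(M1)| * |B(M2)|.
|B(U(4,6))| = C(6,4) = 15.
|B(U(7,15))| = C(15,7) = 6435.
Total bases = 15 * 6435 = 96525.

96525


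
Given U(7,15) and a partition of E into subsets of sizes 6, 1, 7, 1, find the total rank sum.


r(Ai) = min(|Ai|, 7) for each part.
Sum = min(6,7) + min(1,7) + min(7,7) + min(1,7)
    = 6 + 1 + 7 + 1
    = 15.

15


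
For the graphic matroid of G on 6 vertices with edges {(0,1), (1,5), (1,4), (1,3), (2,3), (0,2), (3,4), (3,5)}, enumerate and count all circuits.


A circuit in a graphic matroid = edge set of a simple cycle.
G has 6 vertices and 8 edges.
Enumerating all minimal edge subsets forming cycles...
Total circuits found: 6.

6


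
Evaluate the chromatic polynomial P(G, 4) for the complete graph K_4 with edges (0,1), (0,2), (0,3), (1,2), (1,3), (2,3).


P(K_4, k) = k(k-1)(k-2)...(k-3).
P(4) = (4) * (3) * (2) * (1) = 24.

24


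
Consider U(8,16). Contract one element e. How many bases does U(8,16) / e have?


Contracting e from U(8,16) gives U(7,15).
Bases of U(7,15) = C(15,7) = 15! / (7! * 8!) = 6435.

6435


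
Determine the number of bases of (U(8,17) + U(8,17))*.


(M1+M2)* = M1* + M2*.
M1* = U(9,17), bases: C(17,9) = 24310.
M2* = U(9,17), bases: C(17,9) = 24310.
|B(M*)| = 24310 * 24310 = 590976100.

590976100


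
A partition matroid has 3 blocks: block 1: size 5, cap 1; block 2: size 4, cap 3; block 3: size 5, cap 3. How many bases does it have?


A basis picks exactly ci elements from block i.
Number of bases = product of C(|Si|, ci).
= C(5,1) * C(4,3) * C(5,3)
= 5 * 4 * 10
= 200.

200


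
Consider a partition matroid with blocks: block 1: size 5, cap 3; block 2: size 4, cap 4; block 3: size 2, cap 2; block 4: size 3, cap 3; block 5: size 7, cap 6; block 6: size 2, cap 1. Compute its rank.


Rank of a partition matroid = sum of min(|Si|, ci) for each block.
= min(5,3) + min(4,4) + min(2,2) + min(3,3) + min(7,6) + min(2,1)
= 3 + 4 + 2 + 3 + 6 + 1
= 19.

19


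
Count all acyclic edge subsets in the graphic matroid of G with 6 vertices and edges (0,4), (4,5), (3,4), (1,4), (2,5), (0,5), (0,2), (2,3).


An independent set in a graphic matroid is an acyclic edge subset.
G has 6 vertices and 8 edges.
Enumerate all 2^8 = 256 subsets, checking for acyclicity.
Total independent sets = 172.

172


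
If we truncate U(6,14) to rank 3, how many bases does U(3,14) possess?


Truncating U(6,14) to rank 3 gives U(3,14).
Bases of U(3,14) are all 3-element subsets of 14 elements.
Number of bases = C(14,3) = 14! / (3! * 11!) = 364.

364


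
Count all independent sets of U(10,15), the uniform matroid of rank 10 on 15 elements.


Independent sets of U(10,15) are all subsets of size <= 10.
Count = C(15,0) + C(15,1) + C(15,2) + C(15,3) + C(15,4) + C(15,5) + C(15,6) + C(15,7) + C(15,8) + C(15,9) + C(15,10)
     = 1 + 15 + 105 + 455 + 1365 + 3003 + 5005 + 6435 + 6435 + 5005 + 3003
     = 30827.

30827


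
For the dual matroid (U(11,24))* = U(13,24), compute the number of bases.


The dual of U(r,n) is U(n-r, n) = U(13,24).
Bases of U(13,24) are all (13)-element subsets.
|B(M*)| = C(24,13) = 24! / (13! * 11!) = 2496144.

2496144


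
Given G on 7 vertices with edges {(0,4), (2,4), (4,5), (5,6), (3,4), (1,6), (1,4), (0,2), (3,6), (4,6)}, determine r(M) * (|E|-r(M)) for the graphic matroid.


r(M) = |V| - c = 7 - 1 = 6.
nullity = |E| - r(M) = 10 - 6 = 4.
Product = 6 * 4 = 24.

24


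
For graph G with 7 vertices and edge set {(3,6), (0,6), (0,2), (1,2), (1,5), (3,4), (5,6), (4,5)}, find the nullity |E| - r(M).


Cycle rank (nullity) = |E| - r(M) = |E| - (|V| - c).
|E| = 8, |V| = 7, c = 1.
Nullity = 8 - (7 - 1) = 8 - 6 = 2.

2


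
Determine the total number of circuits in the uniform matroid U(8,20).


In U(8,20), circuits are the (9)-element subsets.
Any set of 9 elements is dependent, and removing any one element gives
an independent set of size 8, so it is a minimal dependent set.
Number of circuits = (20 choose 9) = 167960.

167960


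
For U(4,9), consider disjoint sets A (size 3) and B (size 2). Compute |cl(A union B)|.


|A union B| = 3 + 2 = 5 (disjoint).
In U(4,9), cl(S) = S if |S| < 4, else cl(S) = E.
Since 5 >= 4, cl(A union B) = E.
|cl(A union B)| = 9.

9


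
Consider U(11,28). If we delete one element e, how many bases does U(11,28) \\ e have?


Deleting e from U(11,28) gives U(11,27) since n > r.
Bases of U(11,27) = C(27,11) = 27! / (11! * 16!) = 13037895.

13037895


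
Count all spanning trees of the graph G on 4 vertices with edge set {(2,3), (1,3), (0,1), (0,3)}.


By Kirchhoff's matrix tree theorem, the number of spanning trees equals
the determinant of any cofactor of the Laplacian matrix L.
G has 4 vertices and 4 edges.
Computing the (3 x 3) cofactor determinant gives 3.

3


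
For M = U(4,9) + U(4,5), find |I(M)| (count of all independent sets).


For a direct sum, |I(M1+M2)| = |I(M1)| * |I(M2)|.
|I(U(4,9))| = sum C(9,k) for k=0..4 = 256.
|I(U(4,5))| = sum C(5,k) for k=0..4 = 31.
Total = 256 * 31 = 7936.

7936


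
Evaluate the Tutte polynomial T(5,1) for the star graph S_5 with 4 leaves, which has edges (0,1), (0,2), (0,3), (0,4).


A star on 5 vertices is a tree with 4 edges.
T(x,y) = x^(4) for any tree.
T(5,1) = 5^4 = 625.

625


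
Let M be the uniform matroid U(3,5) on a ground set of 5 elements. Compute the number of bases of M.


Bases of U(3,5) are all 3-element subsets of the 5-element ground set.
Number of bases = C(5,3).
C(5,3) = 5! / (3! * 2!) = 10.

10


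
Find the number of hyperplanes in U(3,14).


Hyperplanes of U(3,14) are flats of rank 2.
In a uniform matroid, these are exactly the (2)-element subsets.
Count = C(14,2) = 14! / (2! * 12!) = 91.

91


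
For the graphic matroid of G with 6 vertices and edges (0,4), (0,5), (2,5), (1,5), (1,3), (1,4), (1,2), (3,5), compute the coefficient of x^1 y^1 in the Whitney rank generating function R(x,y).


R(x,y) = sum over A in 2^E of x^(r(E)-r(A)) * y^(|A|-r(A)).
G has 6 vertices, 8 edges. r(E) = 5.
Enumerate all 2^8 = 256 subsets.
Count subsets with r(E)-r(A)=1 and |A|-r(A)=1: 27.

27


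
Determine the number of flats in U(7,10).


Flats of U(7,10): every subset of size < 7 is a flat, plus E itself.
Count = C(10,0) + C(10,1) + C(10,2) + C(10,3) + C(10,4) + C(10,5) + C(10,6) + 1
     = 1 + 10 + 45 + 120 + 210 + 252 + 210 + 1
     = 849.

849


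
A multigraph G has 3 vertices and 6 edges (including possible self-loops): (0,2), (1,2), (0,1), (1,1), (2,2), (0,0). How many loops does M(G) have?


In a graphic matroid, a loop is a self-loop edge (u,u) with rank 0.
Examining all 6 edges for self-loops...
Self-loops found: (1,1), (2,2), (0,0)
Number of loops = 3.

3


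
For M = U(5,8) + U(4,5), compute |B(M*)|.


(M1+M2)* = M1* + M2*.
M1* = U(3,8), bases: C(8,3) = 56.
M2* = U(1,5), bases: C(5,1) = 5.
|B(M*)| = 56 * 5 = 280.

280


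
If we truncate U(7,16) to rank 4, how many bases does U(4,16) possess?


Truncating U(7,16) to rank 4 gives U(4,16).
Bases of U(4,16) are all 4-element subsets of 16 elements.
Number of bases = (16 choose 4) = 1820.

1820


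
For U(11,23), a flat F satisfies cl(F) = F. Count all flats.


Flats of U(11,23): every subset of size < 11 is a flat, plus E itself.
Count = (23 choose 0) + (23 choose 1) + (23 choose 2) + (23 choose 3) + (23 choose 4) + (23 choose 5) + (23 choose 6) + (23 choose 7) + (23 choose 8) + (23 choose 9) + (23 choose 10) + 1
     = 1 + 23 + 253 + 1771 + 8855 + 33649 + 100947 + 245157 + 490314 + 817190 + 1144066 + 1
     = 2842227.

2842227


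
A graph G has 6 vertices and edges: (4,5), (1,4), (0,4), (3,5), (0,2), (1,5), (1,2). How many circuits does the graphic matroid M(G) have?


A circuit in a graphic matroid = edge set of a simple cycle.
G has 6 vertices and 7 edges.
Enumerating all minimal edge subsets forming cycles...
Total circuits found: 3.

3


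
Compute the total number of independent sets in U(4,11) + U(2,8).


For a direct sum, |I(M1+M2)| = |I(M1)| * |I(M2)|.
|I(U(4,11))| = sum C(11,k) for k=0..4 = 562.
|I(U(2,8))| = sum C(8,k) for k=0..2 = 37.
Total = 562 * 37 = 20794.

20794


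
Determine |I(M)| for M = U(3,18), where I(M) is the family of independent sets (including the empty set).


Independent sets of U(3,18) are all subsets of size <= 3.
Count = C(18,0) + C(18,1) + C(18,2) + C(18,3)
     = 1 + 18 + 153 + 816
     = 988.

988


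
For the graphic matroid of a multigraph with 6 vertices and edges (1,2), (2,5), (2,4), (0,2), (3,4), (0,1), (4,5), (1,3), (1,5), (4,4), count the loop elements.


In a graphic matroid, a loop is a self-loop edge (u,u) with rank 0.
Examining all 10 edges for self-loops...
Self-loops found: (4,4)
Number of loops = 1.

1


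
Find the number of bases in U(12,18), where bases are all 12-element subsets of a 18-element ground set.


Bases of U(12,18) are all 12-element subsets of the 18-element ground set.
Number of bases = C(18,12).
C(18,12) = 18! / (12! * 6!) = 18564.

18564


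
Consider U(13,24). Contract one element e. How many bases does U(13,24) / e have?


Contracting e from U(13,24) gives U(12,23).
Bases of U(12,23) = C(23,12) = 23! / (12! * 11!) = 1352078.

1352078


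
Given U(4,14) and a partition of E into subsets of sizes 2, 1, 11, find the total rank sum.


r(Ai) = min(|Ai|, 4) for each part.
Sum = min(2,4) + min(1,4) + min(11,4)
    = 2 + 1 + 4
    = 7.

7


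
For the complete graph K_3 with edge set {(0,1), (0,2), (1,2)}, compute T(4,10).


T(K_3; x,y) = x^2 + x + y.
T(4,10) = 16 + 4 + 10 = 30.

30


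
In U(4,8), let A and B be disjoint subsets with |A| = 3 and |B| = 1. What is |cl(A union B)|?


|A union B| = 3 + 1 = 4 (disjoint).
In U(4,8), cl(S) = S if |S| < 4, else cl(S) = E.
Since 4 >= 4, cl(A union B) = E.
|cl(A union B)| = 8.

8


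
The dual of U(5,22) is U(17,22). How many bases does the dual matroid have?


The dual of U(r,n) is U(n-r, n) = U(17,22).
Bases of U(17,22) are all (17)-element subsets.
|B(M*)| = (22 choose 17) = 26334.

26334


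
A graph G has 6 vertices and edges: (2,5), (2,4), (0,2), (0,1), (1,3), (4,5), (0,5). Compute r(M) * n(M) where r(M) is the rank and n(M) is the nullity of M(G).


r(M) = |V| - c = 6 - 1 = 5.
nullity = |E| - r(M) = 7 - 5 = 2.
Product = 5 * 2 = 10.

10


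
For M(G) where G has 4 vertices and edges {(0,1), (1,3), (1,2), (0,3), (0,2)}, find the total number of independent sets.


An independent set in a graphic matroid is an acyclic edge subset.
G has 4 vertices and 5 edges.
Enumerate all 2^5 = 32 subsets, checking for acyclicity.
Total independent sets = 24.

24


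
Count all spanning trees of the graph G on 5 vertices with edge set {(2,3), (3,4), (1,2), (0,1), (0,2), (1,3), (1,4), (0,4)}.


By Kirchhoff's matrix tree theorem, the number of spanning trees equals
the determinant of any cofactor of the Laplacian matrix L.
G has 5 vertices and 8 edges.
Computing the (4 x 4) cofactor determinant gives 45.

45


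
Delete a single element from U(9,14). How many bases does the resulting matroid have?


Deleting e from U(9,14) gives U(9,13) since n > r.
Bases of U(9,13) = C(13,9) = 13! / (9! * 4!) = 715.

715


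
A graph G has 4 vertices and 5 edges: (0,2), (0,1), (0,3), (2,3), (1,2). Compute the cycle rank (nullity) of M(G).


Cycle rank (nullity) = |E| - r(M) = |E| - (|V| - c).
|E| = 5, |V| = 4, c = 1.
Nullity = 5 - (4 - 1) = 5 - 3 = 2.

2


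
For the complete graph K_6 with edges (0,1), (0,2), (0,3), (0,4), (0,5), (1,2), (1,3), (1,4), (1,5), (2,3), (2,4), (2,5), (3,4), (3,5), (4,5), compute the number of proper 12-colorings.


P(K_6, k) = k(k-1)(k-2)...(k-5).
P(12) = (12) * (11) * (10) * (9) * (8) * (7) = 665280.

665280


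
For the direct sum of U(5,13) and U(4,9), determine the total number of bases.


Bases of a direct sum M1 + M2: |B| = |B(M1)| * |B(M2)|.
|B(U(5,13))| = C(13,5) = 1287.
|B(U(4,9))| = C(9,4) = 126.
Total bases = 1287 * 126 = 162162.

162162


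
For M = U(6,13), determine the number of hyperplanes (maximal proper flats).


Hyperplanes of U(6,13) are flats of rank 5.
In a uniform matroid, these are exactly the (5)-element subsets.
Count = C(13,5) = 13! / (5! * 8!) = 1287.

1287


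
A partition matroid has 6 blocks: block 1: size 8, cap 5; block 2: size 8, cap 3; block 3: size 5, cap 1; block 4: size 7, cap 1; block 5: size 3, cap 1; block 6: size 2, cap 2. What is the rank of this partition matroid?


Rank of a partition matroid = sum of min(|Si|, ci) for each block.
= min(8,5) + min(8,3) + min(5,1) + min(7,1) + min(3,1) + min(2,2)
= 5 + 3 + 1 + 1 + 1 + 2
= 13.

13


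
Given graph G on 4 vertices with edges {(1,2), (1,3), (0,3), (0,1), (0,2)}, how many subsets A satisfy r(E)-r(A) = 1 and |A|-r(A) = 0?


R(x,y) = sum over A in 2^E of x^(r(E)-r(A)) * y^(|A|-r(A)).
G has 4 vertices, 5 edges. r(E) = 3.
Enumerate all 2^5 = 32 subsets.
Count subsets with r(E)-r(A)=1 and |A|-r(A)=0: 10.

10


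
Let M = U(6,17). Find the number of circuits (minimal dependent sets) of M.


In U(6,17), circuits are the (7)-element subsets.
Any set of 7 elements is dependent, and removing any one element gives
an independent set of size 6, so it is a minimal dependent set.
Number of circuits = (17 choose 7) = 19448.

19448


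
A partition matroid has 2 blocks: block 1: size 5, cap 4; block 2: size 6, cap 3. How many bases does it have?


A basis picks exactly ci elements from block i.
Number of bases = product of C(|Si|, ci).
= C(5,4) * C(6,3)
= 5 * 20
= 100.

100


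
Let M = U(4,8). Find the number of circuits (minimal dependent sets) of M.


In U(4,8), circuits are the (5)-element subsets.
Any set of 5 elements is dependent, and removing any one element gives
an independent set of size 4, so it is a minimal dependent set.
Number of circuits = C(8,5) = 8! / (5! * 3!) = 56.

56


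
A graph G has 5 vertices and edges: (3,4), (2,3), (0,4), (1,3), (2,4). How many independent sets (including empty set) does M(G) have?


An independent set in a graphic matroid is an acyclic edge subset.
G has 5 vertices and 5 edges.
Enumerate all 2^5 = 32 subsets, checking for acyclicity.
Total independent sets = 28.

28


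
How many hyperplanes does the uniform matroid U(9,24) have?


Hyperplanes of U(9,24) are flats of rank 8.
In a uniform matroid, these are exactly the (8)-element subsets.
Count = (24 choose 8) = 735471.

735471


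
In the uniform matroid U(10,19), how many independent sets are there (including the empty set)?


Independent sets of U(10,19) are all subsets of size <= 10.
Count = (19 choose 0) + (19 choose 1) + (19 choose 2) + (19 choose 3) + (19 choose 4) + (19 choose 5) + (19 choose 6) + (19 choose 7) + (19 choose 8) + (19 choose 9) + (19 choose 10)
     = 1 + 19 + 171 + 969 + 3876 + 11628 + 27132 + 50388 + 75582 + 92378 + 92378
     = 354522.

354522


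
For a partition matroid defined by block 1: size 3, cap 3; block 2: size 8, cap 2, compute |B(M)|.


A basis picks exactly ci elements from block i.
Number of bases = product of C(|Si|, ci).
= C(3,3) * C(8,2)
= 1 * 28
= 28.

28


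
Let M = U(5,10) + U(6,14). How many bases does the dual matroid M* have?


(M1+M2)* = M1* + M2*.
M1* = U(5,10), bases: C(10,5) = 252.
M2* = U(8,14), bases: C(14,8) = 3003.
|B(M*)| = 252 * 3003 = 756756.

756756


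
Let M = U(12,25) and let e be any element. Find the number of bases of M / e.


Contracting e from U(12,25) gives U(11,24).
Bases of U(11,24) = C(24,11) = 2496144.

2496144


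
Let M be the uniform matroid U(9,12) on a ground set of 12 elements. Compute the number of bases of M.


Bases of U(9,12) are all 9-element subsets of the 12-element ground set.
Number of bases = C(12,9).
(12 choose 9) = 220.

220


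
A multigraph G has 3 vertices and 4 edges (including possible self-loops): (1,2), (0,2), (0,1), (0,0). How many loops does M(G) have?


In a graphic matroid, a loop is a self-loop edge (u,u) with rank 0.
Examining all 4 edges for self-loops...
Self-loops found: (0,0)
Number of loops = 1.

1


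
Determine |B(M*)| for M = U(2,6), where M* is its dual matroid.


The dual of U(r,n) is U(n-r, n) = U(4,6).
Bases of U(4,6) are all (4)-element subsets.
|B(M*)| = (6 choose 4) = 15.

15


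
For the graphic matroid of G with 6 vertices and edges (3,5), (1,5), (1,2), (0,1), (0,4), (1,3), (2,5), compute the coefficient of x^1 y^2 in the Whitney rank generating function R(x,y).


R(x,y) = sum over A in 2^E of x^(r(E)-r(A)) * y^(|A|-r(A)).
G has 6 vertices, 7 edges. r(E) = 5.
Enumerate all 2^7 = 128 subsets.
Count subsets with r(E)-r(A)=1 and |A|-r(A)=2: 2.

2


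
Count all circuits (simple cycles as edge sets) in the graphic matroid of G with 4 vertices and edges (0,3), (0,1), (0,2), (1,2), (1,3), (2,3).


A circuit in a graphic matroid = edge set of a simple cycle.
G has 4 vertices and 6 edges.
Enumerating all minimal edge subsets forming cycles...
Total circuits found: 7.

7


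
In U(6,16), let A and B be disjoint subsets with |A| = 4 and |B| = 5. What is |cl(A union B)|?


|A union B| = 4 + 5 = 9 (disjoint).
In U(6,16), cl(S) = S if |S| < 6, else cl(S) = E.
Since 9 >= 6, cl(A union B) = E.
|cl(A union B)| = 16.

16


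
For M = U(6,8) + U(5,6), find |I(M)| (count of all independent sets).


For a direct sum, |I(M1+M2)| = |I(M1)| * |I(M2)|.
|I(U(6,8))| = sum C(8,k) for k=0..6 = 247.
|I(U(5,6))| = sum C(6,k) for k=0..5 = 63.
Total = 247 * 63 = 15561.

15561


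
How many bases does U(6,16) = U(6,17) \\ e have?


Deleting e from U(6,17) gives U(6,16) since n > r.
Bases of U(6,16) = (16 choose 6) = 8008.

8008


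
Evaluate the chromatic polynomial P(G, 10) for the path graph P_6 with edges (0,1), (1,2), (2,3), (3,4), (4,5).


P(P_6, k) = k * (k-1)^(5).
P(10) = 10 * 9^5 = 10 * 59049 = 590490.

590490


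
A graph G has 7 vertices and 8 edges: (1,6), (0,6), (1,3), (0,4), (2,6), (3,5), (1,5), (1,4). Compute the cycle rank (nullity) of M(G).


Cycle rank (nullity) = |E| - r(M) = |E| - (|V| - c).
|E| = 8, |V| = 7, c = 1.
Nullity = 8 - (7 - 1) = 8 - 6 = 2.

2


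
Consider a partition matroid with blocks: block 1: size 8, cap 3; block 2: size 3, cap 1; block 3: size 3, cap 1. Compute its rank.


Rank of a partition matroid = sum of min(|Si|, ci) for each block.
= min(8,3) + min(3,1) + min(3,1)
= 3 + 1 + 1
= 5.

5


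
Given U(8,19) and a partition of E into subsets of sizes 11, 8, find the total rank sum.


r(Ai) = min(|Ai|, 8) for each part.
Sum = min(11,8) + min(8,8)
    = 8 + 8
    = 16.

16


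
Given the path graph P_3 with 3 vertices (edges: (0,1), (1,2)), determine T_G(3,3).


A path on 3 vertices is a tree with 2 edges.
T(x,y) = x^(2) for any tree.
T(3,3) = 3^2 = 9.

9


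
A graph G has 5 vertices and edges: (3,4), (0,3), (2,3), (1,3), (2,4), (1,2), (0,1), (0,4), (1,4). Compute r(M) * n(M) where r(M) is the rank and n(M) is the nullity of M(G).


r(M) = |V| - c = 5 - 1 = 4.
nullity = |E| - r(M) = 9 - 4 = 5.
Product = 4 * 5 = 20.

20


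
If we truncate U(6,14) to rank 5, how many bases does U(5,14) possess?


Truncating U(6,14) to rank 5 gives U(5,14).
Bases of U(5,14) are all 5-element subsets of 14 elements.
Number of bases = C(14,5) = 2002.

2002


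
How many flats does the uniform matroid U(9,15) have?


Flats of U(9,15): every subset of size < 9 is a flat, plus E itself.
Count = (15 choose 0) + (15 choose 1) + (15 choose 2) + (15 choose 3) + (15 choose 4) + (15 choose 5) + (15 choose 6) + (15 choose 7) + (15 choose 8) + 1
     = 1 + 15 + 105 + 455 + 1365 + 3003 + 5005 + 6435 + 6435 + 1
     = 22820.

22820


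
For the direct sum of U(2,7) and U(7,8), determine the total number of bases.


Bases of a direct sum M1 + M2: |B| = |B(M1)| * |B(M2)|.
|B(U(2,7))| = C(7,2) = 21.
|B(U(7,8))| = C(8,7) = 8.
Total bases = 21 * 8 = 168.

168


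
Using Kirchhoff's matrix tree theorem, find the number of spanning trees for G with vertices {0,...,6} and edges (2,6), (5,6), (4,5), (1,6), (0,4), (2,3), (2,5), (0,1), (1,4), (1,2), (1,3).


By Kirchhoff's matrix tree theorem, the number of spanning trees equals
the determinant of any cofactor of the Laplacian matrix L.
G has 7 vertices and 11 edges.
Computing the (6 x 6) cofactor determinant gives 162.

162


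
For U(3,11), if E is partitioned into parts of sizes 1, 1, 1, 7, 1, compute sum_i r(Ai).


r(Ai) = min(|Ai|, 3) for each part.
Sum = min(1,3) + min(1,3) + min(1,3) + min(7,3) + min(1,3)
    = 1 + 1 + 1 + 3 + 1
    = 7.

7


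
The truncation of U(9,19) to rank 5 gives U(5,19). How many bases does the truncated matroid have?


Truncating U(9,19) to rank 5 gives U(5,19).
Bases of U(5,19) are all 5-element subsets of 19 elements.
Number of bases = C(19,5) = 19! / (5! * 14!) = 11628.

11628


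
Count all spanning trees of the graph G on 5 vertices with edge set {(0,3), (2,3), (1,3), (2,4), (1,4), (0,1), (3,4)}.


By Kirchhoff's matrix tree theorem, the number of spanning trees equals
the determinant of any cofactor of the Laplacian matrix L.
G has 5 vertices and 7 edges.
Computing the (4 x 4) cofactor determinant gives 21.

21


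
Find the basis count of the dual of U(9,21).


The dual of U(r,n) is U(n-r, n) = U(12,21).
Bases of U(12,21) are all (12)-element subsets.
|B(M*)| = (21 choose 12) = 293930.

293930


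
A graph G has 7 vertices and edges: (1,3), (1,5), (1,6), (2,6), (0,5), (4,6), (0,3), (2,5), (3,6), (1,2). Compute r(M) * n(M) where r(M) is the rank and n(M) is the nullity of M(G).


r(M) = |V| - c = 7 - 1 = 6.
nullity = |E| - r(M) = 10 - 6 = 4.
Product = 6 * 4 = 24.

24


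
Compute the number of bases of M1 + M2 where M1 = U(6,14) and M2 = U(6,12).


Bases of a direct sum M1 + M2: |B| = |B(M1)| * |B(M2)|.
|B(U(6,14))| = C(14,6) = 3003.
|B(U(6,12))| = C(12,6) = 924.
Total bases = 3003 * 924 = 2774772.

2774772


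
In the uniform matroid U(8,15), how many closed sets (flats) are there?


Flats of U(8,15): every subset of size < 8 is a flat, plus E itself.
Count = (15 choose 0) + (15 choose 1) + (15 choose 2) + (15 choose 3) + (15 choose 4) + (15 choose 5) + (15 choose 6) + (15 choose 7) + 1
     = 1 + 15 + 105 + 455 + 1365 + 3003 + 5005 + 6435 + 1
     = 16385.

16385


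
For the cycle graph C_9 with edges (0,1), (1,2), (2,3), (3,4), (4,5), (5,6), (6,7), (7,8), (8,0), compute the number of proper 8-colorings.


P(C_9, k) = (k-1)^9 + (-1)^9*(k-1).
P(8) = (7)^9 - 7
= 40353607 - 7 = 40353600.

40353600


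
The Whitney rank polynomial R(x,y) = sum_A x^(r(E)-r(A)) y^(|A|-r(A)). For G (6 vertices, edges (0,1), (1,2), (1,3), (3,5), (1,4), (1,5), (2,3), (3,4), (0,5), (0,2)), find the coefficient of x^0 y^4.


R(x,y) = sum over A in 2^E of x^(r(E)-r(A)) * y^(|A|-r(A)).
G has 6 vertices, 10 edges. r(E) = 5.
Enumerate all 2^10 = 1024 subsets.
Count subsets with r(E)-r(A)=0 and |A|-r(A)=4: 10.

10


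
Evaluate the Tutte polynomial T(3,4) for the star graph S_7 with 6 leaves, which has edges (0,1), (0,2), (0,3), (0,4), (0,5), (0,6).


A star on 7 vertices is a tree with 6 edges.
T(x,y) = x^(6) for any tree.
T(3,4) = 3^6 = 729.

729


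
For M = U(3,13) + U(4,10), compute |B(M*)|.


(M1+M2)* = M1* + M2*.
M1* = U(10,13), bases: C(13,10) = 286.
M2* = U(6,10), bases: C(10,6) = 210.
|B(M*)| = 286 * 210 = 60060.

60060


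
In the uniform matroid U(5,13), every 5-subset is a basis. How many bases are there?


Bases of U(5,13) are all 5-element subsets of the 13-element ground set.
Number of bases = C(13,5).
C(13,5) = 13! / (5! * 8!) = 1287.

1287


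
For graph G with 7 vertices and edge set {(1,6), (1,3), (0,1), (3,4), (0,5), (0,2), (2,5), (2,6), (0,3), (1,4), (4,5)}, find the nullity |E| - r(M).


Cycle rank (nullity) = |E| - r(M) = |E| - (|V| - c).
|E| = 11, |V| = 7, c = 1.
Nullity = 11 - (7 - 1) = 11 - 6 = 5.

5


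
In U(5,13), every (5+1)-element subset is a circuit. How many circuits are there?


In U(5,13), circuits are the (6)-element subsets.
Any set of 6 elements is dependent, and removing any one element gives
an independent set of size 5, so it is a minimal dependent set.
Number of circuits = (13 choose 6) = 1716.

1716


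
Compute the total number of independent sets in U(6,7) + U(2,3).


For a direct sum, |I(M1+M2)| = |I(M1)| * |I(M2)|.
|I(U(6,7))| = sum C(7,k) for k=0..6 = 127.
|I(U(2,3))| = sum C(3,k) for k=0..2 = 7.
Total = 127 * 7 = 889.

889


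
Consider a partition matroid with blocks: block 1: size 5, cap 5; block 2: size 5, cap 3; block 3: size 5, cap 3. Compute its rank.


Rank of a partition matroid = sum of min(|Si|, ci) for each block.
= min(5,5) + min(5,3) + min(5,3)
= 5 + 3 + 3
= 11.

11


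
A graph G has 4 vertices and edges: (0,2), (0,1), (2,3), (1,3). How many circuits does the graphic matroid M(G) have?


A circuit in a graphic matroid = edge set of a simple cycle.
G has 4 vertices and 4 edges.
Enumerating all minimal edge subsets forming cycles...
Total circuits found: 1.

1


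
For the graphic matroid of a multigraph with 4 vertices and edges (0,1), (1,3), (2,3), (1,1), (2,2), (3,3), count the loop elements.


In a graphic matroid, a loop is a self-loop edge (u,u) with rank 0.
Examining all 6 edges for self-loops...
Self-loops found: (1,1), (2,2), (3,3)
Number of loops = 3.

3


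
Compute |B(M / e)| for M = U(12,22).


Contracting e from U(12,22) gives U(11,21).
Bases of U(11,21) = (21 choose 11) = 352716.

352716


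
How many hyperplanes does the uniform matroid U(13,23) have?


Hyperplanes of U(13,23) are flats of rank 12.
In a uniform matroid, these are exactly the (12)-element subsets.
Count = C(23,12) = 23! / (12! * 11!) = 1352078.

1352078


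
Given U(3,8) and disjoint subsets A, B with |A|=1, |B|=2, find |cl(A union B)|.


|A union B| = 1 + 2 = 3 (disjoint).
In U(3,8), cl(S) = S if |S| < 3, else cl(S) = E.
Since 3 >= 3, cl(A union B) = E.
|cl(A union B)| = 8.

8


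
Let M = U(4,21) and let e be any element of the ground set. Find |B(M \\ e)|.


Deleting e from U(4,21) gives U(4,20) since n > r.
Bases of U(4,20) = (20 choose 4) = 4845.

4845


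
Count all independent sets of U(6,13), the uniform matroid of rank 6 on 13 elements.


Independent sets of U(6,13) are all subsets of size <= 6.
Count = (13 choose 0) + (13 choose 1) + (13 choose 2) + (13 choose 3) + (13 choose 4) + (13 choose 5) + (13 choose 6)
     = 1 + 13 + 78 + 286 + 715 + 1287 + 1716
     = 4096.

4096


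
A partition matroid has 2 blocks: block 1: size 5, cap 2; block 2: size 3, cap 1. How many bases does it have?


A basis picks exactly ci elements from block i.
Number of bases = product of C(|Si|, ci).
= C(5,2) * C(3,1)
= 10 * 3
= 30.

30


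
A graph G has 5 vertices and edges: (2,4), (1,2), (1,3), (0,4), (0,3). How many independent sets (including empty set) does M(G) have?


An independent set in a graphic matroid is an acyclic edge subset.
G has 5 vertices and 5 edges.
Enumerate all 2^5 = 32 subsets, checking for acyclicity.
Total independent sets = 31.

31


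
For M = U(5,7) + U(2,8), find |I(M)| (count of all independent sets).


For a direct sum, |I(M1+M2)| = |I(M1)| * |I(M2)|.
|I(U(5,7))| = sum C(7,k) for k=0..5 = 120.
|I(U(2,8))| = sum C(8,k) for k=0..2 = 37.
Total = 120 * 37 = 4440.

4440


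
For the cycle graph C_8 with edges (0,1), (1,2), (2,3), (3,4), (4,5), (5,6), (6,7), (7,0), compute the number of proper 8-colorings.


P(C_8, k) = (k-1)^8 + (-1)^8*(k-1).
P(8) = (7)^8 + 7
= 5764801 + 7 = 5764808.

5764808


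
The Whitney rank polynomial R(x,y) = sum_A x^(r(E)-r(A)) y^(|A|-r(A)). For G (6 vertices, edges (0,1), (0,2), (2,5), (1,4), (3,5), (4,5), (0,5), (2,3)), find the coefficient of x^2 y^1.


R(x,y) = sum over A in 2^E of x^(r(E)-r(A)) * y^(|A|-r(A)).
G has 6 vertices, 8 edges. r(E) = 5.
Enumerate all 2^8 = 256 subsets.
Count subsets with r(E)-r(A)=2 and |A|-r(A)=1: 12.

12


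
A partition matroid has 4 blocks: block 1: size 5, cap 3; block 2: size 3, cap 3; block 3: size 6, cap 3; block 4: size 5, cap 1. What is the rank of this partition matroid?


Rank of a partition matroid = sum of min(|Si|, ci) for each block.
= min(5,3) + min(3,3) + min(6,3) + min(5,1)
= 3 + 3 + 3 + 1
= 10.

10


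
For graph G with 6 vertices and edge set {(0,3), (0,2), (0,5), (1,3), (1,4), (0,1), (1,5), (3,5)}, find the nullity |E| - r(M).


Cycle rank (nullity) = |E| - r(M) = |E| - (|V| - c).
|E| = 8, |V| = 6, c = 1.
Nullity = 8 - (6 - 1) = 8 - 5 = 3.

3


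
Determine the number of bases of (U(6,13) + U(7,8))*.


(M1+M2)* = M1* + M2*.
M1* = U(7,13), bases: C(13,7) = 1716.
M2* = U(1,8), bases: C(8,1) = 8.
|B(M*)| = 1716 * 8 = 13728.

13728


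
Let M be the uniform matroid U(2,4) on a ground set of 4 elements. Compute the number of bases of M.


Bases of U(2,4) are all 2-element subsets of the 4-element ground set.
Number of bases = C(4,2).
C(4,2) = 4! / (2! * 2!) = 6.

6


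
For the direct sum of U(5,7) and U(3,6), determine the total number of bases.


Bases of a direct sum M1 + M2: |B| = |B(M1)| * |B(M2)|.
|B(U(5,7))| = C(7,5) = 21.
|B(U(3,6))| = C(6,3) = 20.
Total bases = 21 * 20 = 420.

420


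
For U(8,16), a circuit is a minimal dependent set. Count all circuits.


In U(8,16), circuits are the (9)-element subsets.
Any set of 9 elements is dependent, and removing any one element gives
an independent set of size 8, so it is a minimal dependent set.
Number of circuits = C(16,9) = 16! / (9! * 7!) = 11440.

11440


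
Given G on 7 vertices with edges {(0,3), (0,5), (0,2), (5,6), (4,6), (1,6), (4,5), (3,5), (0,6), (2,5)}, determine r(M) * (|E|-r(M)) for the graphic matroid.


r(M) = |V| - c = 7 - 1 = 6.
nullity = |E| - r(M) = 10 - 6 = 4.
Product = 6 * 4 = 24.

24


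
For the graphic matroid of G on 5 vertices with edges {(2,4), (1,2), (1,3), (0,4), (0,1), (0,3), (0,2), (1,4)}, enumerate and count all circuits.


A circuit in a graphic matroid = edge set of a simple cycle.
G has 5 vertices and 8 edges.
Enumerating all minimal edge subsets forming cycles...
Total circuits found: 12.

12


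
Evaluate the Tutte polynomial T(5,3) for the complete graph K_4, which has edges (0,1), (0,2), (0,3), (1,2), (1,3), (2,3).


T(K_4; x,y) = x^3 + 3x^2 + 4xy + 2x + y^3 + 3y^2 + 2y.
Substituting x=5, y=3:
= 125 + 75 + 60 + 10 + 27 + 27 + 6
= 330.

330


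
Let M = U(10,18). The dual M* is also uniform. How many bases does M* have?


The dual of U(r,n) is U(n-r, n) = U(8,18).
Bases of U(8,18) are all (8)-element subsets.
|B(M*)| = (18 choose 8) = 43758.

43758


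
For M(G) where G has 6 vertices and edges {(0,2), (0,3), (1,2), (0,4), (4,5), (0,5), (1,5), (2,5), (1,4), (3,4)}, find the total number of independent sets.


An independent set in a graphic matroid is an acyclic edge subset.
G has 6 vertices and 10 edges.
Enumerate all 2^10 = 1024 subsets, checking for acyclicity.
Total independent sets = 454.

454


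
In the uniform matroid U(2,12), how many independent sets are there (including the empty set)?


Independent sets of U(2,12) are all subsets of size <= 2.
Count = (12 choose 0) + (12 choose 1) + (12 choose 2)
     = 1 + 12 + 66
     = 79.

79


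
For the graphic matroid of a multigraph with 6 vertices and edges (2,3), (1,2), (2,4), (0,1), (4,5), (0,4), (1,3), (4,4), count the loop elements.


In a graphic matroid, a loop is a self-loop edge (u,u) with rank 0.
Examining all 8 edges for self-loops...
Self-loops found: (4,4)
Number of loops = 1.

1


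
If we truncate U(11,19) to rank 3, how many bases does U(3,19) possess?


Truncating U(11,19) to rank 3 gives U(3,19).
Bases of U(3,19) are all 3-element subsets of 19 elements.
Number of bases = C(19,3) = 19! / (3! * 16!) = 969.

969


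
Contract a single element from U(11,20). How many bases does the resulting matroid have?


Contracting e from U(11,20) gives U(10,19).
Bases of U(10,19) = (19 choose 10) = 92378.

92378


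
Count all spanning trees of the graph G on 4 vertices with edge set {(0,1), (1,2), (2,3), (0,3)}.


By Kirchhoff's matrix tree theorem, the number of spanning trees equals
the determinant of any cofactor of the Laplacian matrix L.
G has 4 vertices and 4 edges.
Computing the (3 x 3) cofactor determinant gives 4.

4


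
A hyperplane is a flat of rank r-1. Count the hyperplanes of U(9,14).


Hyperplanes of U(9,14) are flats of rank 8.
In a uniform matroid, these are exactly the (8)-element subsets.
Count = C(14,8) = 3003.

3003


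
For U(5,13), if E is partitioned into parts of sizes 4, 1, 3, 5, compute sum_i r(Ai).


r(Ai) = min(|Ai|, 5) for each part.
Sum = min(4,5) + min(1,5) + min(3,5) + min(5,5)
    = 4 + 1 + 3 + 5
    = 13.

13


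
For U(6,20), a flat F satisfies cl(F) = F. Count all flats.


Flats of U(6,20): every subset of size < 6 is a flat, plus E itself.
Count = (20 choose 0) + (20 choose 1) + (20 choose 2) + (20 choose 3) + (20 choose 4) + (20 choose 5) + 1
     = 1 + 20 + 190 + 1140 + 4845 + 15504 + 1
     = 21701.

21701


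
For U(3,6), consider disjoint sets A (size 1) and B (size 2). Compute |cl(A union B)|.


|A union B| = 1 + 2 = 3 (disjoint).
In U(3,6), cl(S) = S if |S| < 3, else cl(S) = E.
Since 3 >= 3, cl(A union B) = E.
|cl(A union B)| = 6.

6


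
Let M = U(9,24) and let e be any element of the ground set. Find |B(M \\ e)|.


Deleting e from U(9,24) gives U(9,23) since n > r.
Bases of U(9,23) = C(23,9) = 817190.

817190


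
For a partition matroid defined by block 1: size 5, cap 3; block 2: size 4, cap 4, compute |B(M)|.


A basis picks exactly ci elements from block i.
Number of bases = product of C(|Si|, ci).
= C(5,3) * C(4,4)
= 10 * 1
= 10.

10


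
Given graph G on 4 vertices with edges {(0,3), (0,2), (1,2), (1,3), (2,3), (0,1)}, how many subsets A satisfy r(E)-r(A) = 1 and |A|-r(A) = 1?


R(x,y) = sum over A in 2^E of x^(r(E)-r(A)) * y^(|A|-r(A)).
G has 4 vertices, 6 edges. r(E) = 3.
Enumerate all 2^6 = 64 subsets.
Count subsets with r(E)-r(A)=1 and |A|-r(A)=1: 4.

4


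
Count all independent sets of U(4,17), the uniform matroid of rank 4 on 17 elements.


Independent sets of U(4,17) are all subsets of size <= 4.
Count = (17 choose 0) + (17 choose 1) + (17 choose 2) + (17 choose 3) + (17 choose 4)
     = 1 + 17 + 136 + 680 + 2380
     = 3214.

3214


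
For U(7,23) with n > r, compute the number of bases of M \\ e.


Deleting e from U(7,23) gives U(7,22) since n > r.
Bases of U(7,22) = (22 choose 7) = 170544.

170544


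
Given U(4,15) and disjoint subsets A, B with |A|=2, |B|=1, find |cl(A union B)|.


|A union B| = 2 + 1 = 3 (disjoint).
In U(4,15), cl(S) = S if |S| < 4, else cl(S) = E.
Since 3 < 4, cl(A union B) = A union B.
|cl(A union B)| = 3.

3


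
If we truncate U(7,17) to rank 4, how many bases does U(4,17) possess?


Truncating U(7,17) to rank 4 gives U(4,17).
Bases of U(4,17) are all 4-element subsets of 17 elements.
Number of bases = C(17,4) = (17 * 16 * 15 * 14) / (1 * 2 * 3 * 4) = 2380.

2380


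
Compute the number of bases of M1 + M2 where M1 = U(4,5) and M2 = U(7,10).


Bases of a direct sum M1 + M2: |B| = |B(M1)| * |B(M2)|.
|B(U(4,5))| = C(5,4) = 5.
|B(U(7,10))| = C(10,7) = 120.
Total bases = 5 * 120 = 600.

600


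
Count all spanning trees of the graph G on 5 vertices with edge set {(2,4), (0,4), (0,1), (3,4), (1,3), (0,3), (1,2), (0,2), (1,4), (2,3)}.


By Kirchhoff's matrix tree theorem, the number of spanning trees equals
the determinant of any cofactor of the Laplacian matrix L.
G has 5 vertices and 10 edges.
Computing the (4 x 4) cofactor determinant gives 125.

125


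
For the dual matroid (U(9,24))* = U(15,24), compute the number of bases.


The dual of U(r,n) is U(n-r, n) = U(15,24).
Bases of U(15,24) are all (15)-element subsets.
|B(M*)| = C(24,15) = 1307504.

1307504


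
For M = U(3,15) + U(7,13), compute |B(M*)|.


(M1+M2)* = M1* + M2*.
M1* = U(12,15), bases: C(15,12) = 455.
M2* = U(6,13), bases: C(13,6) = 1716.
|B(M*)| = 455 * 1716 = 780780.

780780


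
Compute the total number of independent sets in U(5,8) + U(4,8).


For a direct sum, |I(M1+M2)| = |I(M1)| * |I(M2)|.
|I(U(5,8))| = sum C(8,k) for k=0..5 = 219.
|I(U(4,8))| = sum C(8,k) for k=0..4 = 163.
Total = 219 * 163 = 35697.

35697
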